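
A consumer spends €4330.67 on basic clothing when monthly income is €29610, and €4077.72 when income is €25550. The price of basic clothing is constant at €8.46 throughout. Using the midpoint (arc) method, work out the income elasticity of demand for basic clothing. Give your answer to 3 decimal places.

With a constant price, Q₁ = 4330.67/8.46 = 511.900 and Q₂ = 4077.72/8.46 = 482.000 (equivalently, work directly with expenditure since P cancels).
Midpoint %ΔQ = (4077.72 − 4330.67)/4204.20 = -0.06017; midpoint %ΔI = (25550 − 29610)/27580 = -0.14721.
η = -0.06017 / -0.14721 = 0.409.

0.409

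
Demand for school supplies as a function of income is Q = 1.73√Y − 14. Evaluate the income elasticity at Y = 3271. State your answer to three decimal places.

0.582

At Y = 3271: Q = 84.943.
dQ/dY = 1.73/(2√Y) = 0.0151243 at this income.
η = (dQ/dY)·(Y/Q) = 0.0151243 × (3271/84.943) = 0.582.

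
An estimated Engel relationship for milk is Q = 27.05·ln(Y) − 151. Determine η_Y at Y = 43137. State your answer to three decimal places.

At Y = 43137: Q = 137.681.
dQ/dY = 27.05/Y = 0.000627072 at this income.
η = (dQ/dY)·(Y/Q) = 0.000627072 × (43137/137.681) = 0.196.

0.196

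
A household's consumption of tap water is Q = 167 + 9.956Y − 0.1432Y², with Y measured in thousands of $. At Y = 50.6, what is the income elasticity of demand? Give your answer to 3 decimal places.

At Y = 50.6: Q = 304.1300.
dQ/dY = 9.956 − 0.2864Y = -4.53584.
η = (dQ/dY)·(Y/Q) = -4.53584 × (50.6/304.1300) = -0.755.

-0.755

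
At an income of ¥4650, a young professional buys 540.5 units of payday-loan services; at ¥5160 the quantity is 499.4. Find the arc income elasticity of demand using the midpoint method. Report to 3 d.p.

-0.760

ΔQ = 499.4 − 540.5 = -41.1; midpoint Q̄ = (540.5 + 499.4)/2 = 519.95.
ΔI = 5160 − 4650 = 510; midpoint Ī = (4650 + 5160)/2 = 4905.
η = (ΔQ/Q̄) ÷ (ΔI/Ī) = (-41.1/519.95) ÷ (510/4905) = -0.760.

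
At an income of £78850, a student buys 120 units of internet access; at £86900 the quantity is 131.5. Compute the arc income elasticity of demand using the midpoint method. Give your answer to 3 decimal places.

0.941

ΔQ = 131.5 − 120 = 11.5; midpoint Q̄ = (120 + 131.5)/2 = 125.75.
ΔI = 86900 − 78850 = 8050; midpoint Ī = (78850 + 86900)/2 = 82875.
η = (ΔQ/Q̄) ÷ (ΔI/Ī) = (11.5/125.75) ÷ (8050/82875) = 0.941.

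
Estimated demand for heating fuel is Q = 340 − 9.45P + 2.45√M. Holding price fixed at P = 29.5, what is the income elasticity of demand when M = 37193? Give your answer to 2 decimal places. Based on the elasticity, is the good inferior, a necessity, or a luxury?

0.44 (necessity)

At P = 29.5, M = 37193: Q = 533.719.
Holding P constant, ∂Q/∂M = 2.45/(2√M) = 0.00635193.
η_M = (∂Q/∂M)·(M/Q) = 0.00635193 × (37193/533.719) = 0.44.
Since 0 < η < 1, this is a necessity.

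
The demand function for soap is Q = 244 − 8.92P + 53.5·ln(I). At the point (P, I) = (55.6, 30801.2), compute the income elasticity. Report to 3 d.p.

At P = 55.6, I = 30801.2: Q = 300.987.
Holding P constant, ∂Q/∂I = 53.5/I = 0.00173695.
η_I = (∂Q/∂I)·(I/Q) = 0.00173695 × (30801.2/300.987) = 0.178.

0.178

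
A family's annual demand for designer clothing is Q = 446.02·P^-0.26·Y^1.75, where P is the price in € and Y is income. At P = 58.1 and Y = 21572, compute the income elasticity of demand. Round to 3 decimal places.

1.750

For a multiplicative demand Q = A·P^α·Y^β, the income elasticity is β everywhere.
Here β = 1.75, so η = 1.750.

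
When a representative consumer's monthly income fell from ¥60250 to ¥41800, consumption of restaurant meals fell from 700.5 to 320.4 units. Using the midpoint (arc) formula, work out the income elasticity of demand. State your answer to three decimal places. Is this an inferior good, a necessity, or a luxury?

ΔQ = 320.4 − 700.5 = -380.1; midpoint Q̄ = (700.5 + 320.4)/2 = 510.45.
ΔI = 41800 − 60250 = -18450; midpoint Ī = (60250 + 41800)/2 = 51025.
η = (ΔQ/Q̄) ÷ (ΔI/Ī) = (-380.1/510.45) ÷ (-18450/51025) = 2.059.
η > 1 ⇒ luxury.

2.059 (luxury)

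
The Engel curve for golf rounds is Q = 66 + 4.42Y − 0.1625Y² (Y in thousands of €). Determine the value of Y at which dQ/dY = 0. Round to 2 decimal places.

dQ/dY = 4.42 − 0.325Y.
The good is inferior where dQ/dY < 0. Setting dQ/dY = 0 gives Y = 4.42 / 0.325 = 13.60.

13.60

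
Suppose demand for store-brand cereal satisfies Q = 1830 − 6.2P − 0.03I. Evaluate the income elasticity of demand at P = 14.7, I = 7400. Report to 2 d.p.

At P = 14.7, I = 7400: Q = 1516.860.
Holding P constant, ∂Q/∂I = −0.03.
η_I = (∂Q/∂I)·(I/Q) = -0.03 × (7400/1516.860) = -0.15.

-0.15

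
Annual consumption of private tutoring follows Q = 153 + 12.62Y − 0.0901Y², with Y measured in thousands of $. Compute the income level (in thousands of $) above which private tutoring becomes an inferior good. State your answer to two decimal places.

dQ/dY = 12.62 − 0.1802Y.
The good is inferior where dQ/dY < 0. Setting dQ/dY = 0 gives Y = 12.62 / 0.1802 = 70.03.

70.03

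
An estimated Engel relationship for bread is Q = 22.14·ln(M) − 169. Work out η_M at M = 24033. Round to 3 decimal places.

At M = 24033: Q = 54.330.
dQ/dM = 22.14/M = 0.000921233 at this income.
η = (dQ/dM)·(M/Q) = 0.000921233 × (24033/54.330) = 0.408.

0.408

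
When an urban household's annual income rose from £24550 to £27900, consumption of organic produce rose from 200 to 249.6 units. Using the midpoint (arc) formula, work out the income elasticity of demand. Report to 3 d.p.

1.727

ΔQ = 249.6 − 200 = 49.6; midpoint Q̄ = (200 + 249.6)/2 = 224.8.
ΔI = 27900 − 24550 = 3350; midpoint Ī = (24550 + 27900)/2 = 26225.
η = (ΔQ/Q̄) ÷ (ΔI/Ī) = (49.6/224.8) ÷ (3350/26225) = 1.727.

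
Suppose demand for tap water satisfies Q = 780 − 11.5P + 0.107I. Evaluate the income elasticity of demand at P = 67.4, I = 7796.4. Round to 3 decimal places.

At P = 67.4, I = 7796.4: Q = 839.115.
Holding P constant, ∂Q/∂I = 0.107.
η_I = (∂Q/∂I)·(I/Q) = 0.107 × (7796.4/839.115) = 0.994.

0.994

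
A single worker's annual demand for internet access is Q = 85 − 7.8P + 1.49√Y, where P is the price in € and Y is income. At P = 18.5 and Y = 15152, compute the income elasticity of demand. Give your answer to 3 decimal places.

At P = 18.5, Y = 15152: Q = 124.109.
Holding P constant, ∂Q/∂Y = 1.49/(2√Y) = 0.00605231.
η_Y = (∂Q/∂Y)·(Y/Q) = 0.00605231 × (15152/124.109) = 0.739.

0.739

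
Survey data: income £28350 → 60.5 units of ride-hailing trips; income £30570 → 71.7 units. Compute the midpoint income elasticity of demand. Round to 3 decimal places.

ΔQ = 71.7 − 60.5 = 11.2; midpoint Q̄ = (60.5 + 71.7)/2 = 66.1.
ΔI = 30570 − 28350 = 2220; midpoint Ī = (28350 + 30570)/2 = 29460.
η = (ΔQ/Q̄) ÷ (ΔI/Ī) = (11.2/66.1) ÷ (2220/29460) = 2.249.

2.249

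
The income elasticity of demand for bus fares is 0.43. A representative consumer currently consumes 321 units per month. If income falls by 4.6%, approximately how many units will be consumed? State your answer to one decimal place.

314.7

%ΔQ ≈ η × %ΔI = 0.43 × (-4.6%) = -1.978%.
New Q ≈ 321 × (1 − 0.01978) = 314.7.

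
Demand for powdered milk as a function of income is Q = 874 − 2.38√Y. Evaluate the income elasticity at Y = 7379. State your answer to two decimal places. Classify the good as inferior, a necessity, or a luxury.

At Y = 7379: Q = 669.555.
dQ/dY = -2.38/(2√Y) = -0.0138531 at this income.
η = (dQ/dY)·(Y/Q) = -0.0138531 × (7379/669.555) = -0.15.
Since η < 0, the good is an inferior good.

-0.15 (inferior good)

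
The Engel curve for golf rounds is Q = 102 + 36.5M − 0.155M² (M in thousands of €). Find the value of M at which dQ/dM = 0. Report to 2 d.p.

117.74

dQ/dM = 36.5 − 0.31M.
The good is inferior where dQ/dM < 0. Setting dQ/dM = 0 gives M = 36.5 / 0.31 = 117.74.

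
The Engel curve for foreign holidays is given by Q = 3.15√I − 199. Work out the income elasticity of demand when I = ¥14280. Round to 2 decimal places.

At I = 14280: Q = 177.422.
dQ/dI = 3.15/(2√I) = 0.01318 at this income.
η = (dQ/dI)·(I/Q) = 0.01318 × (14280/177.422) = 1.06.

1.06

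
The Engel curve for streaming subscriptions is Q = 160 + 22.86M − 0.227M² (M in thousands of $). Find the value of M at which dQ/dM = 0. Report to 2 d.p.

50.35

dQ/dM = 22.86 − 0.454M.
The good is inferior where dQ/dM < 0. Setting dQ/dM = 0 gives M = 22.86 / 0.454 = 50.35.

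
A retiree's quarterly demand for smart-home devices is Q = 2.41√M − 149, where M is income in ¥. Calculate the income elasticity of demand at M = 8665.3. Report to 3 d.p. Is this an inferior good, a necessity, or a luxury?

1.489 (luxury)

At M = 8665.3: Q = 75.341.
dQ/dM = 2.41/(2√M) = 0.0129448 at this income.
η = (dQ/dM)·(M/Q) = 0.0129448 × (8665.3/75.341) = 1.489.
Since η > 1, the good is a luxury.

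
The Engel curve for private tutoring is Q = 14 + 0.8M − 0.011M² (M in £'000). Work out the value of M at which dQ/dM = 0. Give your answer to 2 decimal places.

dQ/dM = 0.8 − 0.022M.
The good is inferior where dQ/dM < 0. Setting dQ/dM = 0 gives M = 0.8 / 0.022 = 36.36.

36.36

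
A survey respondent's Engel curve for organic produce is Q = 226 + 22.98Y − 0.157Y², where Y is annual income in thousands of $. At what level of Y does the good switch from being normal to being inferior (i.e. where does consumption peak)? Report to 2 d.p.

73.18

dQ/dY = 22.98 − 0.314Y.
The good is inferior where dQ/dY < 0. Setting dQ/dY = 0 gives Y = 22.98 / 0.314 = 73.18.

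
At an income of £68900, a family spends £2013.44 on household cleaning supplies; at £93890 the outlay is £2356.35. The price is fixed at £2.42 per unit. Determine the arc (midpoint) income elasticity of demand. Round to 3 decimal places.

With a constant price, Q₁ = 2013.44/2.42 = 832.000 and Q₂ = 2356.35/2.42 = 973.698 (equivalently, work directly with expenditure since P cancels).
Midpoint %ΔQ = (2356.35 − 2013.44)/2184.90 = 0.15695; midpoint %ΔI = (93890 − 68900)/81395 = 0.30702.
η = 0.15695 / 0.30702 = 0.511.

0.511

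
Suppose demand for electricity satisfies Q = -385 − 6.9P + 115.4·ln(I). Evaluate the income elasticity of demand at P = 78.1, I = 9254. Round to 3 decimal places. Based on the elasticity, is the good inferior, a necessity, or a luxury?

At P = 78.1, I = 9254: Q = 130.036.
Holding P constant, ∂Q/∂I = 115.4/I = 0.0124703.
η_I = (∂Q/∂I)·(I/Q) = 0.0124703 × (9254/130.036) = 0.887.
Since 0 < η < 1, this is a necessity.

0.887 (necessity)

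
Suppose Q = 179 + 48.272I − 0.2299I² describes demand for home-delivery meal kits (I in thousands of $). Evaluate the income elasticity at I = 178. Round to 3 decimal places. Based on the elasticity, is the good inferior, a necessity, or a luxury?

At I = 178: Q = 1487.2644.
dQ/dI = 48.272 − 0.4598I = -33.57240.
η = (dQ/dI)·(I/Q) = -33.57240 × (178/1487.2644) = -4.018.
η < 0 ⇒ inferior good.

-4.018 (inferior good)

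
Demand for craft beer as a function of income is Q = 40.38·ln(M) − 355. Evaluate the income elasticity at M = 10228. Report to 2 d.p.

At M = 10228: Q = 17.824.
dQ/dM = 40.38/M = 0.00394799 at this income.
η = (dQ/dM)·(M/Q) = 0.00394799 × (10228/17.824) = 2.27.

2.27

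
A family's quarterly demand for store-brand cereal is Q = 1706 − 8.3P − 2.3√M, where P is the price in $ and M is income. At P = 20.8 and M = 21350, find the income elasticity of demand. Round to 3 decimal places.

At P = 20.8, M = 21350: Q = 1197.292.
Holding P constant, ∂Q/∂M = -2.3/(2√M) = -0.00787044.
η_M = (∂Q/∂M)·(M/Q) = -0.00787044 × (21350/1197.292) = -0.140.

-0.140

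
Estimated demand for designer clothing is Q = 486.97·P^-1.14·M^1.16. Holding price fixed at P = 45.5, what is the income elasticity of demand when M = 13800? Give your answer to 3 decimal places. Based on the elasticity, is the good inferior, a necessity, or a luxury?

For a multiplicative demand Q = A·P^α·M^β, the income elasticity is β everywhere.
Here β = 1.16, so η = 1.160.
Since η > 1, this is a luxury.

1.160 (luxury)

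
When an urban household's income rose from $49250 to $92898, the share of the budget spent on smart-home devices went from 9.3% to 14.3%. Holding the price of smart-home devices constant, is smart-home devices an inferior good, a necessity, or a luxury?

The budget share rises as income rises, so η > 1.

luxury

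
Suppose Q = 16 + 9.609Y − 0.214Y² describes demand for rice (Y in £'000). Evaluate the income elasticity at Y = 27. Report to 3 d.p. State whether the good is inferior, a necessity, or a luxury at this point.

At Y = 27: Q = 119.4370.
dQ/dY = 9.609 − 0.428Y = -1.94700.
η = (dQ/dY)·(Y/Q) = -1.94700 × (27/119.4370) = -0.440.
η < 0 ⇒ inferior good.

-0.440 (inferior good)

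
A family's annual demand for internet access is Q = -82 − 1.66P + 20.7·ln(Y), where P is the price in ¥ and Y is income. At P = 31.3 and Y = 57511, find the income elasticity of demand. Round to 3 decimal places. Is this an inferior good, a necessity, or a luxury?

At P = 31.3, Y = 57511: Q = 92.908.
Holding P constant, ∂Q/∂Y = 20.7/Y = 0.000359931.
η_Y = (∂Q/∂Y)·(Y/Q) = 0.000359931 × (57511/92.908) = 0.223.
Since 0 < η < 1, this is a necessity.

0.223 (necessity)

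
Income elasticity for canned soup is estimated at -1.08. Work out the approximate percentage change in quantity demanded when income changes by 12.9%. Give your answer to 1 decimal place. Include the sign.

%ΔQ ≈ η × %ΔI = -1.08 × 12.9% = -13.9%.

-13.9%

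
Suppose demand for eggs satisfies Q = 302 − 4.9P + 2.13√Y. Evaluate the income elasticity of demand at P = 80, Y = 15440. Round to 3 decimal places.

0.758

At P = 80, Y = 15440: Q = 174.669.
Holding P constant, ∂Q/∂Y = 2.13/(2√Y) = 0.00857089.
η_Y = (∂Q/∂Y)·(Y/Q) = 0.00857089 × (15440/174.669) = 0.758.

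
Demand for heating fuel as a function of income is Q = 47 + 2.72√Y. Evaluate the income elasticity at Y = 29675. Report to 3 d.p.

At Y = 29675: Q = 515.559.
dQ/dY = 2.72/(2√Y) = 0.00789484 at this income.
η = (dQ/dY)·(Y/Q) = 0.00789484 × (29675/515.559) = 0.454.

0.454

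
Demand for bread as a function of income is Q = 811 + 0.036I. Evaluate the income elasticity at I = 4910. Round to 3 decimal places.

At I = 4910: Q = 987.760.
dQ/dI = 0.036.
η = (dQ/dI)·(I/Q) = 0.036 × (4910/987.760) = 0.179.

0.179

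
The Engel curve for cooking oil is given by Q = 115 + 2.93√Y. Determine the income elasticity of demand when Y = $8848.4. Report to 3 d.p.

0.353

At Y = 8848.4: Q = 390.613.
dQ/dY = 2.93/(2√Y) = 0.0155742 at this income.
η = (dQ/dY)·(Y/Q) = 0.0155742 × (8848.4/390.613) = 0.353.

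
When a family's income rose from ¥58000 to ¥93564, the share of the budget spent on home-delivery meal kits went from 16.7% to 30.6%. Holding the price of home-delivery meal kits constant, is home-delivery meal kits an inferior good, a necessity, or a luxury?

luxury

The budget share rises as income rises, so η > 1.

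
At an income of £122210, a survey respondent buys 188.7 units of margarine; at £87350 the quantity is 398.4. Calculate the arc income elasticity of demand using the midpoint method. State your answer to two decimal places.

-2.15

ΔQ = 398.4 − 188.7 = 209.7; midpoint Q̄ = (188.7 + 398.4)/2 = 293.55.
ΔI = 87350 − 122210 = -34860; midpoint Ī = (122210 + 87350)/2 = 104780.
η = (ΔQ/Q̄) ÷ (ΔI/Ī) = (209.7/293.55) ÷ (-34860/104780) = -2.15.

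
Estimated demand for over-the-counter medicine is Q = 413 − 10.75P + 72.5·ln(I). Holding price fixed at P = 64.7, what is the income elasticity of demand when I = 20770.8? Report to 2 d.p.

At P = 64.7, I = 20770.8: Q = 438.219.
Holding P constant, ∂Q/∂I = 72.5/I = 0.00349048.
η_I = (∂Q/∂I)·(I/Q) = 0.00349048 × (20770.8/438.219) = 0.17.

0.17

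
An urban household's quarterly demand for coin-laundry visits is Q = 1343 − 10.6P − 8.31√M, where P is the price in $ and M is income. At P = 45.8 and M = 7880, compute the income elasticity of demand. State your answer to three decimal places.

At P = 45.8, M = 7880: Q = 119.847.
Holding P constant, ∂Q/∂M = -8.31/(2√M) = -0.0468067.
η_M = (∂Q/∂M)·(M/Q) = -0.0468067 × (7880/119.847) = -3.078.

-3.078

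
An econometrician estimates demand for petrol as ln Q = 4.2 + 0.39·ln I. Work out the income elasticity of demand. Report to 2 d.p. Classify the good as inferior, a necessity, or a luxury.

In a log-linear demand, the coefficient on ln I is the income elasticity.
So η = 0.39.
0 < η < 1 ⇒ necessity.

0.39 (necessity)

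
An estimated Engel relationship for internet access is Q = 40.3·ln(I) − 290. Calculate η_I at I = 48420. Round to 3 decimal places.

At I = 48420: Q = 144.743.
dQ/dI = 40.3/I = 0.000832301 at this income.
η = (dQ/dI)·(I/Q) = 0.000832301 × (48420/144.743) = 0.278.

0.278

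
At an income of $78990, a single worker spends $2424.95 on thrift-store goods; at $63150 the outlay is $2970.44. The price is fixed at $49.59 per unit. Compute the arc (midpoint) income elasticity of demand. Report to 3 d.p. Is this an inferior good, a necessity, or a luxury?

-0.907 (inferior good)

With a constant price, Q₁ = 2424.95/49.59 = 48.900 and Q₂ = 2970.44/49.59 = 59.900 (equivalently, work directly with expenditure since P cancels).
Midpoint %ΔQ = (2970.44 − 2424.95)/2697.70 = 0.20221; midpoint %ΔI = (63150 − 78990)/71070 = -0.22288.
η = 0.20221 / -0.22288 = -0.907.
η < 0 ⇒ inferior good.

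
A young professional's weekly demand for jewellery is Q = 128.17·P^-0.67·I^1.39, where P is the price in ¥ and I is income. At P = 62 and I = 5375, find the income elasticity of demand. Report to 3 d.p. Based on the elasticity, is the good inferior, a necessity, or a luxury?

1.390 (luxury)

For a multiplicative demand Q = A·P^α·I^β, the income elasticity is β everywhere.
Here β = 1.39, so η = 1.390.
Since η > 1, this is a luxury.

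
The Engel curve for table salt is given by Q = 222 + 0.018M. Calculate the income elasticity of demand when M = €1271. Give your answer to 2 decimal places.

0.09

At M = 1271: Q = 244.878.
dQ/dM = 0.018.
η = (dQ/dM)·(M/Q) = 0.018 × (1271/244.878) = 0.09.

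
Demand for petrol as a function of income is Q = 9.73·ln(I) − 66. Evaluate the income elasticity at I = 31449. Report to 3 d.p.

At I = 31449: Q = 34.765.
dQ/dI = 9.73/I = 0.00030939 at this income.
η = (dQ/dI)·(I/Q) = 0.00030939 × (31449/34.765) = 0.280.

0.280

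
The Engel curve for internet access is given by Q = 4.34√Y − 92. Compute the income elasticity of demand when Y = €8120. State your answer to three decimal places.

0.654

At Y = 8120: Q = 299.082.
dQ/dY = 4.34/(2√Y) = 0.0240814 at this income.
η = (dQ/dY)·(Y/Q) = 0.0240814 × (8120/299.082) = 0.654.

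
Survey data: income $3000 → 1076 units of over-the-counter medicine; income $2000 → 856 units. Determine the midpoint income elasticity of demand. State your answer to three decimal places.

ΔQ = 856 − 1076 = -220; midpoint Q̄ = (1076 + 856)/2 = 966.
ΔI = 2000 − 3000 = -1000; midpoint Ī = (3000 + 2000)/2 = 2500.
η = (ΔQ/Q̄) ÷ (ΔI/Ī) = (-220/966) ÷ (-1000/2500) = 0.569.

0.569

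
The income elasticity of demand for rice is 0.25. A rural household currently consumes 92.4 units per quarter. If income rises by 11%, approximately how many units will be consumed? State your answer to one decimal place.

%ΔQ ≈ η × %ΔI = 0.25 × 11% = 2.75%.
New Q ≈ 92.4 × (1 + 0.0275) = 94.9.

94.9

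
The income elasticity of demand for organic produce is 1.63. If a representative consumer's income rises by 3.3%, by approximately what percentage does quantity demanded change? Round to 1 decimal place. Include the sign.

%ΔQ ≈ η × %ΔI = 1.63 × 3.3% = 5.4%.

5.4%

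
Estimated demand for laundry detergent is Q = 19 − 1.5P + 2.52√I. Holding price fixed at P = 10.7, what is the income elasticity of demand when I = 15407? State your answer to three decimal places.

At P = 10.7, I = 15407: Q = 315.745.
Holding P constant, ∂Q/∂I = 2.52/(2√I) = 0.0101511.
η_I = (∂Q/∂I)·(I/Q) = 0.0101511 × (15407/315.745) = 0.495.

0.495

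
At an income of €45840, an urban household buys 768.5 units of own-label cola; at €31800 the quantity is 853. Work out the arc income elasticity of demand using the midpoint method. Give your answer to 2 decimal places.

-0.29

ΔQ = 853 − 768.5 = 84.5; midpoint Q̄ = (768.5 + 853)/2 = 810.75.
ΔI = 31800 − 45840 = -14040; midpoint Ī = (45840 + 31800)/2 = 38820.
η = (ΔQ/Q̄) ÷ (ΔI/Ī) = (84.5/810.75) ÷ (-14040/38820) = -0.29.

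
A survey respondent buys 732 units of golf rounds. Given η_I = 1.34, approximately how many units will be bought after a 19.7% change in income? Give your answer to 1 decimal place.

925.2

%ΔQ ≈ η × %ΔI = 1.34 × 19.7% = 26.398%.
New Q ≈ 732 × (1 + 0.26398) = 925.2.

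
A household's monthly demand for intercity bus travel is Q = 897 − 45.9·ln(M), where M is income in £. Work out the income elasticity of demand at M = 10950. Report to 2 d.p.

-0.10

At M = 10950: Q = 470.080.
dQ/dM = -45.9/M = -0.00419178 at this income.
η = (dQ/dM)·(M/Q) = -0.00419178 × (10950/470.080) = -0.10.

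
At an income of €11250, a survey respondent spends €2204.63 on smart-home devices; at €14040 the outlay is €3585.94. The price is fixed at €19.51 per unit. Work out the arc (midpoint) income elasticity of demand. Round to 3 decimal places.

2.162

With a constant price, Q₁ = 2204.63/19.51 = 113.000 and Q₂ = 3585.94/19.51 = 183.800 (equivalently, work directly with expenditure since P cancels).
Midpoint %ΔQ = (3585.94 − 2204.63)/2895.29 = 0.47709; midpoint %ΔI = (14040 − 11250)/12645 = 0.22064.
η = 0.47709 / 0.22064 = 2.162.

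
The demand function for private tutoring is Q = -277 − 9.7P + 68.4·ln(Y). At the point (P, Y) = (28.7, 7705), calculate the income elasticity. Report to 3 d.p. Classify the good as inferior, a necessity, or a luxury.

1.205 (luxury)

At P = 28.7, Y = 7705: Q = 56.764.
Holding P constant, ∂Q/∂Y = 68.4/Y = 0.00887735.
η_Y = (∂Q/∂Y)·(Y/Q) = 0.00887735 × (7705/56.764) = 1.205.
Since η > 1, this is a luxury.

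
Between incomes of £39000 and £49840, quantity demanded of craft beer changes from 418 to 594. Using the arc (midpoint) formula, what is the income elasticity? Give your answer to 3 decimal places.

ΔQ = 594 − 418 = 176; midpoint Q̄ = (418 + 594)/2 = 506.
ΔI = 49840 − 39000 = 10840; midpoint Ī = (39000 + 49840)/2 = 44420.
η = (ΔQ/Q̄) ÷ (ΔI/Ī) = (176/506) ÷ (10840/44420) = 1.425.

1.425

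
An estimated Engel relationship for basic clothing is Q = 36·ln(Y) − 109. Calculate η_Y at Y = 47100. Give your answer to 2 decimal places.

0.13

At Y = 47100: Q = 278.361.
dQ/dY = 36/Y = 0.000764331 at this income.
η = (dQ/dY)·(Y/Q) = 0.000764331 × (47100/278.361) = 0.13.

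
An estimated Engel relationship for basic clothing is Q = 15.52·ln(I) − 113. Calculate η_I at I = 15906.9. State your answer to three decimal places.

0.418

At I = 15906.9: Q = 37.148.
dQ/dI = 15.52/I = 0.000975677 at this income.
η = (dQ/dI)·(I/Q) = 0.000975677 × (15906.9/37.148) = 0.418.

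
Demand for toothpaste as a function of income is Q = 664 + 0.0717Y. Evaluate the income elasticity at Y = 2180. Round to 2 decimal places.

At Y = 2180: Q = 820.306.
dQ/dY = 0.0717.
η = (dQ/dY)·(Y/Q) = 0.0717 × (2180/820.306) = 0.19.

0.19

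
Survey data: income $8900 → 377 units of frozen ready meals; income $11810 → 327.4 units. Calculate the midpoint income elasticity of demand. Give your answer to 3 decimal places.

ΔQ = 327.4 − 377 = -49.6; midpoint Q̄ = (377 + 327.4)/2 = 352.2.
ΔI = 11810 − 8900 = 2910; midpoint Ī = (8900 + 11810)/2 = 10355.
η = (ΔQ/Q̄) ÷ (ΔI/Ī) = (-49.6/352.2) ÷ (2910/10355) = -0.501.

-0.501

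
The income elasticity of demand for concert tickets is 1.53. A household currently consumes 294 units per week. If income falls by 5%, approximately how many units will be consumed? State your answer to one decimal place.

%ΔQ ≈ η × %ΔI = 1.53 × (-5%) = -7.65%.
New Q ≈ 294 × (1 − 0.0765) = 271.5.

271.5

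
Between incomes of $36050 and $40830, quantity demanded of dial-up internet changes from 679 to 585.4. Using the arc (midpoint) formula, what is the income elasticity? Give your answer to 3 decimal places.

ΔQ = 585.4 − 679 = -93.6; midpoint Q̄ = (679 + 585.4)/2 = 632.2.
ΔI = 40830 − 36050 = 4780; midpoint Ī = (36050 + 40830)/2 = 38440.
η = (ΔQ/Q̄) ÷ (ΔI/Ī) = (-93.6/632.2) ÷ (4780/38440) = -1.191.

-1.191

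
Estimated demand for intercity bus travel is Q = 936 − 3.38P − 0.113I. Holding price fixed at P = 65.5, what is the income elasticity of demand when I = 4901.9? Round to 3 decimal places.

-3.447

At P = 65.5, I = 4901.9: Q = 160.695.
Holding P constant, ∂Q/∂I = −0.113.
η_I = (∂Q/∂I)·(I/Q) = -0.113 × (4901.9/160.695) = -3.447.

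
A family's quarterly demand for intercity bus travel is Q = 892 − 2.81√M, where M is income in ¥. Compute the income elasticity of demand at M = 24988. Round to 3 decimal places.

At M = 24988: Q = 447.807.
dQ/dM = -2.81/(2√M) = -0.00888813 at this income.
η = (dQ/dM)·(M/Q) = -0.00888813 × (24988/447.807) = -0.496.

-0.496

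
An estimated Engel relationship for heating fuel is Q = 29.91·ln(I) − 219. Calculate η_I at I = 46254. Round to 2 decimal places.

At I = 46254: Q = 102.290.
dQ/dI = 29.91/I = 0.000646647 at this income.
η = (dQ/dI)·(I/Q) = 0.000646647 × (46254/102.290) = 0.29.

0.29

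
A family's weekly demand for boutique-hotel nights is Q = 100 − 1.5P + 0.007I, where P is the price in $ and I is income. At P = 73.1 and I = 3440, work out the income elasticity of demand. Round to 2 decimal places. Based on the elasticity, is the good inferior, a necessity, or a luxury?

1.67 (luxury)

At P = 73.1, I = 3440: Q = 14.430.
Holding P constant, ∂Q/∂I = 0.007.
η_I = (∂Q/∂I)·(I/Q) = 0.007 × (3440/14.430) = 1.67.
Since η > 1, this is a luxury.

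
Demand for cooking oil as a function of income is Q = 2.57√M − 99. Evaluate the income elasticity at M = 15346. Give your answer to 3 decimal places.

At M = 15346: Q = 219.369.
dQ/dM = 2.57/(2√M) = 0.010373 at this income.
η = (dQ/dM)·(M/Q) = 0.010373 × (15346/219.369) = 0.726.

0.726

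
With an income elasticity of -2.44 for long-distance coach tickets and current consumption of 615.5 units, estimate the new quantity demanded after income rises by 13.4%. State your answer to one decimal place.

%ΔQ ≈ η × %ΔI = -2.44 × 13.4% = -32.696%.
New Q ≈ 615.5 × (1 − 0.32696) = 414.3.

414.3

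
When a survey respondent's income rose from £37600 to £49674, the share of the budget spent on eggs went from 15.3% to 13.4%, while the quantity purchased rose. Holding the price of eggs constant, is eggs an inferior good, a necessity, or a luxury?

Quantity rises but the budget share falls as income rises, so 0 < η < 1.

necessity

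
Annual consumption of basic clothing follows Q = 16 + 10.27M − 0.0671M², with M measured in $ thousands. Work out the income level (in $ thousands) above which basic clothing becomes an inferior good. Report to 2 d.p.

76.53

dQ/dM = 10.27 − 0.1342M.
The good is inferior where dQ/dM < 0. Setting dQ/dM = 0 gives M = 10.27 / 0.1342 = 76.53.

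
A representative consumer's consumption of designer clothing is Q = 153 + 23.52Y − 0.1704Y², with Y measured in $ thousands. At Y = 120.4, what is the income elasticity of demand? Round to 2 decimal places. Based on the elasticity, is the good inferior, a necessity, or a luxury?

At Y = 120.4: Q = 514.6623.
dQ/dY = 23.52 − 0.3408Y = -17.51232.
η = (dQ/dY)·(Y/Q) = -17.51232 × (120.4/514.6623) = -4.10.
η < 0 ⇒ inferior good.

-4.10 (inferior good)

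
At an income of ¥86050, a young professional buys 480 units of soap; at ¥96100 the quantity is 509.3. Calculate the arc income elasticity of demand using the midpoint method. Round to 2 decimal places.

ΔQ = 509.3 − 480 = 29.3; midpoint Q̄ = (480 + 509.3)/2 = 494.65.
ΔI = 96100 − 86050 = 10050; midpoint Ī = (86050 + 96100)/2 = 91075.
η = (ΔQ/Q̄) ÷ (ΔI/Ī) = (29.3/494.65) ÷ (10050/91075) = 0.54.

0.54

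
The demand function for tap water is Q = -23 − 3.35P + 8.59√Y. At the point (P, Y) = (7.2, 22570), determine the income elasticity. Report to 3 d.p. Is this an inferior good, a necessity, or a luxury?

0.519 (necessity)

At P = 7.2, Y = 22570: Q = 1243.383.
Holding P constant, ∂Q/∂Y = 8.59/(2√Y) = 0.0285889.
η_Y = (∂Q/∂Y)·(Y/Q) = 0.0285889 × (22570/1243.383) = 0.519.
Since 0 < η < 1, this is a necessity.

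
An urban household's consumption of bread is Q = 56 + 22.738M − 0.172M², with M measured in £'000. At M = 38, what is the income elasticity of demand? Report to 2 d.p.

At M = 38: Q = 671.6760.
dQ/dM = 22.738 − 0.344M = 9.66600.
η = (dQ/dM)·(M/Q) = 9.66600 × (38/671.6760) = 0.55.

0.55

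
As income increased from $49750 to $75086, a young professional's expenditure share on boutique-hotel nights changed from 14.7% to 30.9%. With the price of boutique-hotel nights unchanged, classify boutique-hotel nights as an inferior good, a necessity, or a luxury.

The budget share rises as income rises, so η > 1.

luxury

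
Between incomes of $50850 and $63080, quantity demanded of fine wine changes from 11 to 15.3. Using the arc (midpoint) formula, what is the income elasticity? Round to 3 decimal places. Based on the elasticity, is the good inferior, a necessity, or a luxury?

ΔQ = 15.3 − 11 = 4.3; midpoint Q̄ = (11 + 15.3)/2 = 13.15.
ΔI = 63080 − 50850 = 12230; midpoint Ī = (50850 + 63080)/2 = 56965.
η = (ΔQ/Q̄) ÷ (ΔI/Ī) = (4.3/13.15) ÷ (12230/56965) = 1.523.
η > 1 ⇒ luxury.

1.523 (luxury)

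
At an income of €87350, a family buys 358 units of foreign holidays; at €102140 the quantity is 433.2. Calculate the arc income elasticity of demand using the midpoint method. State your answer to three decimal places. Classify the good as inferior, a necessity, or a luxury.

ΔQ = 433.2 − 358 = 75.2; midpoint Q̄ = (358 + 433.2)/2 = 395.6.
ΔI = 102140 − 87350 = 14790; midpoint Ī = (87350 + 102140)/2 = 94745.
η = (ΔQ/Q̄) ÷ (ΔI/Ī) = (75.2/395.6) ÷ (14790/94745) = 1.218.
η > 1 ⇒ luxury.

1.218 (luxury)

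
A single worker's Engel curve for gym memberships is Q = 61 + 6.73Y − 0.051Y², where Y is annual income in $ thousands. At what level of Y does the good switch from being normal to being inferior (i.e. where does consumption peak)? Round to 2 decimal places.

65.98

dQ/dY = 6.73 − 0.102Y.
The good is inferior where dQ/dY < 0. Setting dQ/dY = 0 gives Y = 6.73 / 0.102 = 65.98.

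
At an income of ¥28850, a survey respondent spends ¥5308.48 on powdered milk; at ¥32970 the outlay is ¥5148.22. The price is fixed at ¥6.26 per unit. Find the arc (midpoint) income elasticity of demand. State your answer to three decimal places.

With a constant price, Q₁ = 5308.48/6.26 = 848.000 and Q₂ = 5148.22/6.26 = 822.399 (equivalently, work directly with expenditure since P cancels).
Midpoint %ΔQ = (5148.22 − 5308.48)/5228.35 = -0.03065; midpoint %ΔI = (32970 − 28850)/30910 = 0.13329.
η = -0.03065 / 0.13329 = -0.230.

-0.230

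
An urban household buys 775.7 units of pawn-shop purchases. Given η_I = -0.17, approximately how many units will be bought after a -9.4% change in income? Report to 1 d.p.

788.1

%ΔQ ≈ η × %ΔI = -0.17 × (-9.4%) = 1.598%.
New Q ≈ 775.7 × (1 + 0.01598) = 788.1.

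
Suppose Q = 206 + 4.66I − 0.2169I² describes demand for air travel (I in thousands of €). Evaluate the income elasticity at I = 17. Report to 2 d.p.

At I = 17: Q = 222.5359.
dQ/dI = 4.66 − 0.4338I = -2.71460.
η = (dQ/dI)·(I/Q) = -2.71460 × (17/222.5359) = -0.21.

-0.21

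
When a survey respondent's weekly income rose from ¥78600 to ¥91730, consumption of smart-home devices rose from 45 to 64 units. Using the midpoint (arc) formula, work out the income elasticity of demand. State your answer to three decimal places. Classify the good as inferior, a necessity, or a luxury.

2.261 (luxury)

ΔQ = 64 − 45 = 19; midpoint Q̄ = (45 + 64)/2 = 54.5.
ΔI = 91730 − 78600 = 13130; midpoint Ī = (78600 + 91730)/2 = 85165.
η = (ΔQ/Q̄) ÷ (ΔI/Ī) = (19/54.5) ÷ (13130/85165) = 2.261.
η > 1 ⇒ luxury.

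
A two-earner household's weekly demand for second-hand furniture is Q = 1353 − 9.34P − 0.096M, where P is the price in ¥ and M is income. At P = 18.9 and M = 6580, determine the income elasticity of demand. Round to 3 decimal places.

-1.159

At P = 18.9, M = 6580: Q = 544.794.
Holding P constant, ∂Q/∂M = −0.096.
η_M = (∂Q/∂M)·(M/Q) = -0.096 × (6580/544.794) = -1.159.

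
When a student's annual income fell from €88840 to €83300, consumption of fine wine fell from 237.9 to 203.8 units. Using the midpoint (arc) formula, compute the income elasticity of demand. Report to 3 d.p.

2.399

ΔQ = 203.8 − 237.9 = -34.1; midpoint Q̄ = (237.9 + 203.8)/2 = 220.85.
ΔI = 83300 − 88840 = -5540; midpoint Ī = (88840 + 83300)/2 = 86070.
η = (ΔQ/Q̄) ÷ (ΔI/Ī) = (-34.1/220.85) ÷ (-5540/86070) = 2.399.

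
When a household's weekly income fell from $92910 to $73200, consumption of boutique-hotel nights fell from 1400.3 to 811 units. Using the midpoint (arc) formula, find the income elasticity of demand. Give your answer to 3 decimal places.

2.246

ΔQ = 811 − 1400.3 = -589.3; midpoint Q̄ = (1400.3 + 811)/2 = 1105.65.
ΔI = 73200 − 92910 = -19710; midpoint Ī = (92910 + 73200)/2 = 83055.
η = (ΔQ/Q̄) ÷ (ΔI/Ī) = (-589.3/1105.65) ÷ (-19710/83055) = 2.246.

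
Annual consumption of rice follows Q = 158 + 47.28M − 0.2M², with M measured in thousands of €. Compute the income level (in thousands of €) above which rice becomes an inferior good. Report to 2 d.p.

dQ/dM = 47.28 − 0.4M.
The good is inferior where dQ/dM < 0. Setting dQ/dM = 0 gives M = 47.28 / 0.4 = 118.20.

118.20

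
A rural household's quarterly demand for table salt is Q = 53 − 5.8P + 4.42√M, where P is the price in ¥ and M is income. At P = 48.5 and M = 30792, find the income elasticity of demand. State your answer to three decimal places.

0.709

At P = 48.5, M = 30792: Q = 547.306.
Holding P constant, ∂Q/∂M = 4.42/(2√M) = 0.0125943.
η_M = (∂Q/∂M)·(M/Q) = 0.0125943 × (30792/547.306) = 0.709.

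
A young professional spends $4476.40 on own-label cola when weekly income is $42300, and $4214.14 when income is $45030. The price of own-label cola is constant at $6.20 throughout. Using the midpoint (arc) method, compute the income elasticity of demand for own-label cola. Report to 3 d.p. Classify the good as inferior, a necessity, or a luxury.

With a constant price, Q₁ = 4476.40/6.20 = 722.000 and Q₂ = 4214.14/6.20 = 679.700 (equivalently, work directly with expenditure since P cancels).
Midpoint %ΔQ = (4214.14 − 4476.40)/4345.27 = -0.06036; midpoint %ΔI = (45030 − 42300)/43665 = 0.06252.
η = -0.06036 / 0.06252 = -0.965.
η < 0 ⇒ inferior good.

-0.965 (inferior good)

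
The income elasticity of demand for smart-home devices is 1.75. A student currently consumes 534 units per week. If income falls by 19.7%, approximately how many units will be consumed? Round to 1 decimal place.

349.9

%ΔQ ≈ η × %ΔI = 1.75 × (-19.7%) = -34.475%.
New Q ≈ 534 × (1 − 0.34475) = 349.9.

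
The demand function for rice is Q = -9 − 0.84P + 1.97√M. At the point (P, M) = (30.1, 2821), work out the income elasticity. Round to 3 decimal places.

At P = 30.1, M = 2821: Q = 70.349.
Holding P constant, ∂Q/∂M = 1.97/(2√M) = 0.0185453.
η_M = (∂Q/∂M)·(M/Q) = 0.0185453 × (2821/70.349) = 0.744.

0.744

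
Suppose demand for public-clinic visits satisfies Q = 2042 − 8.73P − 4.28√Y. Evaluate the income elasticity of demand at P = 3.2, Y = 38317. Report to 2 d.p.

-0.36

At P = 3.2, Y = 38317: Q = 1176.266.
Holding P constant, ∂Q/∂Y = -4.28/(2√Y) = -0.0109325.
η_Y = (∂Q/∂Y)·(Y/Q) = -0.0109325 × (38317/1176.266) = -0.36.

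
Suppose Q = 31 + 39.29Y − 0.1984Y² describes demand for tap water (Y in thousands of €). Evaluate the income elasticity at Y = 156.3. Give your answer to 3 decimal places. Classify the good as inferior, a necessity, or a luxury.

At Y = 156.3: Q = 1325.1765.
dQ/dY = 39.29 − 0.3968Y = -22.72984.
η = (dQ/dY)·(Y/Q) = -22.72984 × (156.3/1325.1765) = -2.681.
η < 0 ⇒ inferior good.

-2.681 (inferior good)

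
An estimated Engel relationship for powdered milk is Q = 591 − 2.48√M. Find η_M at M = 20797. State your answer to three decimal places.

At M = 20797: Q = 233.355.
dQ/dM = -2.48/(2√M) = -0.00859847 at this income.
η = (dQ/dM)·(M/Q) = -0.00859847 × (20797/233.355) = -0.766.

-0.766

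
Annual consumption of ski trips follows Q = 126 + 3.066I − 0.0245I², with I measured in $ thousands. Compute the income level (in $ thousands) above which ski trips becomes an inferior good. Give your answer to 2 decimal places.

dQ/dI = 3.066 − 0.049I.
The good is inferior where dQ/dI < 0. Setting dQ/dI = 0 gives I = 3.066 / 0.049 = 62.57.

62.57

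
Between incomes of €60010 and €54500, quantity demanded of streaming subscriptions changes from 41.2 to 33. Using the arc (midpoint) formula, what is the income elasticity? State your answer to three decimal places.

ΔQ = 33 − 41.2 = -8.2; midpoint Q̄ = (41.2 + 33)/2 = 37.1.
ΔI = 54500 − 60010 = -5510; midpoint Ī = (60010 + 54500)/2 = 57255.
η = (ΔQ/Q̄) ÷ (ΔI/Ī) = (-8.2/37.1) ÷ (-5510/57255) = 2.297.

2.297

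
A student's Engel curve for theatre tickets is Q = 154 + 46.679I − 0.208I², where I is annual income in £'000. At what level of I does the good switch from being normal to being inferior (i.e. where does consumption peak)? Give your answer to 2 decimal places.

112.21

dQ/dI = 46.679 − 0.416I.
The good is inferior where dQ/dI < 0. Setting dQ/dI = 0 gives I = 46.679 / 0.416 = 112.21.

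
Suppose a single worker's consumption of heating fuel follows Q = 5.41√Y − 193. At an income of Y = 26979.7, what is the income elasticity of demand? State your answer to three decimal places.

0.639

At Y = 26979.7: Q = 695.619.
dQ/dY = 5.41/(2√Y) = 0.0164683 at this income.
η = (dQ/dY)·(Y/Q) = 0.0164683 × (26979.7/695.619) = 0.639.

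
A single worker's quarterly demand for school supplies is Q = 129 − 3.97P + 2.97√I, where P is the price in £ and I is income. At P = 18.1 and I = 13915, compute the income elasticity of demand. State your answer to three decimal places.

At P = 18.1, I = 13915: Q = 407.490.
Holding P constant, ∂Q/∂I = 2.97/(2√I) = 0.0125888.
η_I = (∂Q/∂I)·(I/Q) = 0.0125888 × (13915/407.490) = 0.430.

0.430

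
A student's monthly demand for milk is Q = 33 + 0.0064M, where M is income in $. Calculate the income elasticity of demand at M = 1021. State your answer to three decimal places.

0.165

At M = 1021: Q = 39.534.
dQ/dM = 0.0064.
η = (dQ/dM)·(M/Q) = 0.0064 × (1021/39.534) = 0.165.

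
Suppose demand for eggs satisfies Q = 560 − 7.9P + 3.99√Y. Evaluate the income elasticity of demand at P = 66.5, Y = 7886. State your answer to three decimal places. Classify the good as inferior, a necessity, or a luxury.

0.455 (necessity)

At P = 66.5, Y = 7886: Q = 388.975.
Holding P constant, ∂Q/∂Y = 3.99/(2√Y) = 0.0224654.
η_Y = (∂Q/∂Y)·(Y/Q) = 0.0224654 × (7886/388.975) = 0.455.
Since 0 < η < 1, this is a necessity.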